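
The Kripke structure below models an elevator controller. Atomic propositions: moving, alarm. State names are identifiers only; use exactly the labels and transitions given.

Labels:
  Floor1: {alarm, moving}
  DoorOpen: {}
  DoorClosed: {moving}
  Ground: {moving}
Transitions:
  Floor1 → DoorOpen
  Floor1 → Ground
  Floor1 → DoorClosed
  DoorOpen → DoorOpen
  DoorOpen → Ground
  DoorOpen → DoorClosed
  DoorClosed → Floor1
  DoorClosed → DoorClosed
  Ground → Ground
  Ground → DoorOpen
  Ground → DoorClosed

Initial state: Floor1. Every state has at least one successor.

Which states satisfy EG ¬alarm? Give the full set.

{DoorOpen, DoorClosed, Ground}

States satisfying ¬alarm: {DoorOpen, DoorClosed, Ground}.
States satisfying EG ¬alarm: {DoorOpen, DoorClosed, Ground}.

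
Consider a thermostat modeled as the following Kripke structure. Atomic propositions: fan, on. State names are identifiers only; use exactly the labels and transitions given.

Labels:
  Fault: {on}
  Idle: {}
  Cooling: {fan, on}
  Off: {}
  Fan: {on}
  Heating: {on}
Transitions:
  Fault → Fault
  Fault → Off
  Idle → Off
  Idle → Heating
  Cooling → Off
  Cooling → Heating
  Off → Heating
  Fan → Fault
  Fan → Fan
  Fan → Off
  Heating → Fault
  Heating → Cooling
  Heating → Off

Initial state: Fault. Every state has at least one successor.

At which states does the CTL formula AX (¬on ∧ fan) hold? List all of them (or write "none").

none

States satisfying ¬on ∧ fan: ∅.
States satisfying AX (¬on ∧ fan): ∅.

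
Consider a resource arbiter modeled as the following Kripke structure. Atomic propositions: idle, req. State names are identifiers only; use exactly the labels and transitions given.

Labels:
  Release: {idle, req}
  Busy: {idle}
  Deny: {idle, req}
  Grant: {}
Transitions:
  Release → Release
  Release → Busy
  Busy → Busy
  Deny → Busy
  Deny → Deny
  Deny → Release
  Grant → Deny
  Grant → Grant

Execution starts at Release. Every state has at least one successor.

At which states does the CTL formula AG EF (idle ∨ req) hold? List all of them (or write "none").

{Release, Busy, Deny, Grant}

States satisfying EF (idle ∨ req): {Release, Busy, Deny, Grant}.
States satisfying AG EF (idle ∨ req): {Release, Busy, Deny, Grant}.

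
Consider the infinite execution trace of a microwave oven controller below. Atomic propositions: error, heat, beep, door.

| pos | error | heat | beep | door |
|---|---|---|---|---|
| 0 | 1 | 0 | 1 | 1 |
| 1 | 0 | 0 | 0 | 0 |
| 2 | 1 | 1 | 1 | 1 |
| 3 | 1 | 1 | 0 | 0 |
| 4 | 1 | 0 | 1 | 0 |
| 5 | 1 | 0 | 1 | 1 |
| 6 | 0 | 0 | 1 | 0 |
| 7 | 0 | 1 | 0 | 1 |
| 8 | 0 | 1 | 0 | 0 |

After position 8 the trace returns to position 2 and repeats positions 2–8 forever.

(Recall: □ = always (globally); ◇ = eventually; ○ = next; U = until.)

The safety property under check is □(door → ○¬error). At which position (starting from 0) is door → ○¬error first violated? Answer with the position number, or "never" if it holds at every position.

Check door → ○¬error at each position in order: 0 ✓, 1 ✓.
At position 2 the labels are {beep, door, error, heat} and the next position 3 has {error, heat}, so door → ○¬error is false there. This is the first violation.

2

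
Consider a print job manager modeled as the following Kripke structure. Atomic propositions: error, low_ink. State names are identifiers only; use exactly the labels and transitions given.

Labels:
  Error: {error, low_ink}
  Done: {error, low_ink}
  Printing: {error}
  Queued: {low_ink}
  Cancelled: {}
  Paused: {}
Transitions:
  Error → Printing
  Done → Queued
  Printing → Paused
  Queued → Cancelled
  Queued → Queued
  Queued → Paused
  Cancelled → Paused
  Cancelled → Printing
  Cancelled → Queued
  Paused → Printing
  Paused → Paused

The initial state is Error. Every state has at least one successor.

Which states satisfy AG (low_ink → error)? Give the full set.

{Error, Printing, Paused}

States satisfying low_ink → error: {Error, Done, Printing, Cancelled, Paused}.
States satisfying AG (low_ink → error): {Error, Printing, Paused}.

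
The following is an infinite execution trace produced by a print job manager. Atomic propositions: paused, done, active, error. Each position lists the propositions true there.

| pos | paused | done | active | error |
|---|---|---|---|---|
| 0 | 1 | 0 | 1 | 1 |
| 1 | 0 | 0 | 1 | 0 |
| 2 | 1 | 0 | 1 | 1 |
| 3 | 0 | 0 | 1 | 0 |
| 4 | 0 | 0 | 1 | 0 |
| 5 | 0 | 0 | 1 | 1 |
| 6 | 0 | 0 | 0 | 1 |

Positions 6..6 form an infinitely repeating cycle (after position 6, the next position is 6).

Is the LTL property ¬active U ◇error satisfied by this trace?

Satisfied

Walking from position 0: ◇error first holds at position 0, and ¬active holds at every earlier position along the way, so ¬active U ◇error holds.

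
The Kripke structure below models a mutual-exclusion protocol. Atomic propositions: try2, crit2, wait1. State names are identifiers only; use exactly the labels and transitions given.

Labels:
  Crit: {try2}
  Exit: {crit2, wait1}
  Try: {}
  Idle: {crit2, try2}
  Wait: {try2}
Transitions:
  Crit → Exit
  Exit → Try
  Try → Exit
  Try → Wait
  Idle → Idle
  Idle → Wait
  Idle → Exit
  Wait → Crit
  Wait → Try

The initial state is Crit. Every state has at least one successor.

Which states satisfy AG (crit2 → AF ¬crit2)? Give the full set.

States satisfying crit2 → AF ¬crit2: {Crit, Exit, Try, Wait}.
States satisfying AG (crit2 → AF ¬crit2): {Crit, Exit, Try, Wait}.

{Crit, Exit, Try, Wait}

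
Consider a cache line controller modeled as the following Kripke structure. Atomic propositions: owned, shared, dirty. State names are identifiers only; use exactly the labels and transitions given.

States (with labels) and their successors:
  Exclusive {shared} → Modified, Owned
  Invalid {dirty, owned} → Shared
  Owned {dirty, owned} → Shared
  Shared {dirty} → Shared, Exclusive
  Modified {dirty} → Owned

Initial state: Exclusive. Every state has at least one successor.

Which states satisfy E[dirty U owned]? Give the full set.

States satisfying dirty: {Invalid, Owned, Shared, Modified}.
States satisfying owned: {Invalid, Owned}.
States satisfying E[dirty U owned]: {Invalid, Owned, Modified}.

{Invalid, Owned, Modified}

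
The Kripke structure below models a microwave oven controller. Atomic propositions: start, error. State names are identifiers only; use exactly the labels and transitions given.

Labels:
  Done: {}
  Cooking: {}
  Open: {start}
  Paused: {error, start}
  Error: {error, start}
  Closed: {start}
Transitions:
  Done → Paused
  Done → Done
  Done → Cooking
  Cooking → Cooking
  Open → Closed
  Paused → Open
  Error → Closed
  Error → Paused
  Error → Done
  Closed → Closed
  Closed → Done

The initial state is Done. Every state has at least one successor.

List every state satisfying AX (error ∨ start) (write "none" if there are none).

{Open, Paused}

States satisfying error ∨ start: {Open, Paused, Error, Closed}.
States satisfying AX (error ∨ start): {Open, Paused}.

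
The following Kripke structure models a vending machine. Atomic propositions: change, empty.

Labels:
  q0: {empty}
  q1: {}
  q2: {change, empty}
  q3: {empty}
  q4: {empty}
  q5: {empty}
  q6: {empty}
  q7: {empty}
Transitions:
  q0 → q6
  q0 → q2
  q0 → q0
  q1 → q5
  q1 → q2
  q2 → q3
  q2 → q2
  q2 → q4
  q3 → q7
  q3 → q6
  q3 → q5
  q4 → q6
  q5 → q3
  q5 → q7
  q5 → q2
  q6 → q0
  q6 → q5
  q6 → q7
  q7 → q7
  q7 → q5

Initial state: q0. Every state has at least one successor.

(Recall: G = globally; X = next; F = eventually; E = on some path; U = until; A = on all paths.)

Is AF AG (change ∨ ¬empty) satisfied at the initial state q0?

Violated

States satisfying AG (change ∨ ¬empty): ∅.
States satisfying AF AG (change ∨ ¬empty): ∅.
There is a path from q0 along which AG (change ∨ ¬empty) never holds.
q0 ∉ Sat(AF AG (change ∨ ¬empty)).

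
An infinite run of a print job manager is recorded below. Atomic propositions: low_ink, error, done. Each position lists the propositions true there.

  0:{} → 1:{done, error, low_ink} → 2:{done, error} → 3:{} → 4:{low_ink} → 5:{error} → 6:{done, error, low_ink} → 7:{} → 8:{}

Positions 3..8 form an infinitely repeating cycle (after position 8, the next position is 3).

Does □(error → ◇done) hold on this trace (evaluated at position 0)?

error → ◇done holds at every position 0..8, and those are all positions ever visited, so □(error → ◇done) holds.
Positions where error holds: 1, 2, 5, 6.
Check ◇done at each: 1→ok, 2→ok, 5→ok, 6→ok.

Yes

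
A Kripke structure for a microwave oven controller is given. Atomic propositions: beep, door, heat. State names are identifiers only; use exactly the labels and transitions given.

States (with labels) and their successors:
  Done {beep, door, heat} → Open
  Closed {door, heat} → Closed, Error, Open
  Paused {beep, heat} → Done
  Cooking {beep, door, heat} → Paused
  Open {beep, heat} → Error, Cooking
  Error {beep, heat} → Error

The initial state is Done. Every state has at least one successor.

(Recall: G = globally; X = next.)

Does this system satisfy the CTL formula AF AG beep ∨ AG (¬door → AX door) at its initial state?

Holds

States satisfying AG beep: {Done, Paused, Cooking, Open, Error}.
States satisfying AF AG beep: {Done, Paused, Cooking, Open, Error}.
States satisfying ¬door → AX door: {Done, Closed, Paused, Cooking}.
States satisfying AG (¬door → AX door): ∅.
States satisfying AF AG beep ∨ AG (¬door → AX door): {Done, Paused, Cooking, Open, Error}.
Done ∈ Sat(AF AG beep ∨ AG (¬door → AX door)).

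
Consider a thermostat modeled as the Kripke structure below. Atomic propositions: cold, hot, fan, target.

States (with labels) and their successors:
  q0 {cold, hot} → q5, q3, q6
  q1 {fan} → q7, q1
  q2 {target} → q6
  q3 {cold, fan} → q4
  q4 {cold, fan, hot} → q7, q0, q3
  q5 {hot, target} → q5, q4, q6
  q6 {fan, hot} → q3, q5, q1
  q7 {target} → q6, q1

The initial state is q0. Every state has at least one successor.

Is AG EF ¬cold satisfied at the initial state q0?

Yes

States satisfying EF ¬cold: {q0, q1, q2, q3, q4, q5, q6, q7}.
States satisfying AG EF ¬cold: {q0, q1, q2, q3, q4, q5, q6, q7}.
Every state reachable from q0 satisfies EF ¬cold.
q0 ∈ Sat(AG EF ¬cold).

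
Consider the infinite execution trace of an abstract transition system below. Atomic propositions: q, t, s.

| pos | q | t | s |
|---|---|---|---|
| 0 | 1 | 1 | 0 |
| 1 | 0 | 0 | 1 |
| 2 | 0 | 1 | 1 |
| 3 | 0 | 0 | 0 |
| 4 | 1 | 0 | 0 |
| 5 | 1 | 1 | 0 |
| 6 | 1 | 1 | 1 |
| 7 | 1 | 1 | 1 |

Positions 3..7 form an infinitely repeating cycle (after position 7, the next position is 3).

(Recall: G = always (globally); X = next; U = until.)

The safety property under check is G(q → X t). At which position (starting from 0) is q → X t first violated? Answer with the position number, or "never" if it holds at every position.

At position 0 the labels are {q, t} and the next position 1 has {s}, so q → X t is false there. This is the first violation.

0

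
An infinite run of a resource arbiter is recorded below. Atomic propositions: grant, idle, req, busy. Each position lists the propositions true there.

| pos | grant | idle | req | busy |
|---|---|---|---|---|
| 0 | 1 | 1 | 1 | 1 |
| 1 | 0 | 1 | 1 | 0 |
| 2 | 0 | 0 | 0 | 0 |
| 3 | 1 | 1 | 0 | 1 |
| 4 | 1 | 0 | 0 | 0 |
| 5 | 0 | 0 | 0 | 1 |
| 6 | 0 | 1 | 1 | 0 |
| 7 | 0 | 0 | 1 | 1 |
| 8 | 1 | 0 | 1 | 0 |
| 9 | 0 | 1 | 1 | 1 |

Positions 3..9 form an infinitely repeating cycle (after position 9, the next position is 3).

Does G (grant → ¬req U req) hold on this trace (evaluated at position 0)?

grant → ¬req U req holds at every position 0..9, and those are all positions ever visited, so G (grant → ¬req U req) holds.
Positions where grant holds: 0, 3, 4, 8.
Check ¬req U req at each: 0→ok, 3→ok, 4→ok, 8→ok.

Yes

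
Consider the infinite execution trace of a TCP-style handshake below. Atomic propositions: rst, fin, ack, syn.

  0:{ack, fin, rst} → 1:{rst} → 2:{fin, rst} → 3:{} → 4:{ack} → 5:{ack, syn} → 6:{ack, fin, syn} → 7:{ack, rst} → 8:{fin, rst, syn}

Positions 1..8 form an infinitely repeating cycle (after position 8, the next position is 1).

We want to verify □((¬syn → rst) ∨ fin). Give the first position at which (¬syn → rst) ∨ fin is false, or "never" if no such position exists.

3

Check (¬syn → rst) ∨ fin at each position in order: 0 ✓, 1 ✓, 2 ✓.
At position 3 the labels are {}, so (¬syn → rst) ∨ fin is false there. This is the first violation.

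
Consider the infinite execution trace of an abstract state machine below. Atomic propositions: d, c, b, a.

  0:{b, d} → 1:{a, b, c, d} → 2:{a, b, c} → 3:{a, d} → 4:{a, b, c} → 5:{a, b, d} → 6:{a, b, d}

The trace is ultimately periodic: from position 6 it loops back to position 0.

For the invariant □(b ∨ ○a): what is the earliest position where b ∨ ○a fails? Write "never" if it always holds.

never

b ∨ ○a holds at every position 0..6, and those are all the positions the trace ever visits, so the invariant □(b ∨ ○a) is never violated.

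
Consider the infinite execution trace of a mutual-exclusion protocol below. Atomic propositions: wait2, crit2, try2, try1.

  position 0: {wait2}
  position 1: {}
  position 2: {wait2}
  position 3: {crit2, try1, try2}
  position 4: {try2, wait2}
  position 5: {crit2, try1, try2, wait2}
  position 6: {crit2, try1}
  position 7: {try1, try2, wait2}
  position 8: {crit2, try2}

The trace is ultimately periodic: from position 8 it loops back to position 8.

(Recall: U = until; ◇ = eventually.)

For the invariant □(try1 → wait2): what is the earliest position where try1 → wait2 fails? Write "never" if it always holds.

Check try1 → wait2 at each position in order: 0 ✓, 1 ✓, 2 ✓.
At position 3 the labels are {crit2, try1, try2}, so try1 → wait2 is false there. This is the first violation.

3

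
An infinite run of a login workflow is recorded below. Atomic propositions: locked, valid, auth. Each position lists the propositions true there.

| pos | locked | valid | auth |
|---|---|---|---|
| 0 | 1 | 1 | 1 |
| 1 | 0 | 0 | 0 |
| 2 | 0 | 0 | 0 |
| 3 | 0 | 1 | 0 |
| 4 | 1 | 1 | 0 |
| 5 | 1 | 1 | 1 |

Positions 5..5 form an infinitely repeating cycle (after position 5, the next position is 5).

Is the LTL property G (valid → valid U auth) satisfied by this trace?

Yes

valid → valid U auth holds at every position 0..5, and those are all positions ever visited, so G (valid → valid U auth) holds.
Positions where valid holds: 0, 3, 4, 5.
Check valid U auth at each: 0→ok, 3→ok, 4→ok, 5→ok.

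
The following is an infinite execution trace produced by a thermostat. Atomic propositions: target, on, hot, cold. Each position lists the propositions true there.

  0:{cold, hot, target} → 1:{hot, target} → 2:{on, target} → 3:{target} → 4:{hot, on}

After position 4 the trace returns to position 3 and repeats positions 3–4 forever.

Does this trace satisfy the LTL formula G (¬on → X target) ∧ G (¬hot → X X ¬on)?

No

¬on → X target must hold at every position from 0 onward. It fails at position 3, so G (¬on → X target) is false.
Positions where ¬on holds: 0, 1, 3.
Check X target at each: 0→ok, 1→ok, 3→fails.
¬hot → X X ¬on must hold at every position from 0 onward. It fails at position 2, so G (¬hot → X X ¬on) is false.
Positions where ¬hot holds: 2, 3.
Check X X ¬on at each: 2→fails, 3→ok.
At position 0: G (¬on → X target) is false; G (¬hot → X X ¬on) is false; so G (¬on → X target) ∧ G (¬hot → X X ¬on) is false.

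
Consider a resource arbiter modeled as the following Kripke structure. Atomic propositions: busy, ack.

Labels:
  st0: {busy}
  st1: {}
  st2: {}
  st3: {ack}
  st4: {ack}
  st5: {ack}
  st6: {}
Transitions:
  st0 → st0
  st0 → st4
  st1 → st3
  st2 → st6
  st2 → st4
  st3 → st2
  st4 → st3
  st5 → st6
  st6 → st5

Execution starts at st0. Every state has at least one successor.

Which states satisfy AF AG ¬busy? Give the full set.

{st1, st2, st3, st4, st5, st6}

States satisfying AG ¬busy: {st1, st2, st3, st4, st5, st6}.
States satisfying AF AG ¬busy: {st1, st2, st3, st4, st5, st6}.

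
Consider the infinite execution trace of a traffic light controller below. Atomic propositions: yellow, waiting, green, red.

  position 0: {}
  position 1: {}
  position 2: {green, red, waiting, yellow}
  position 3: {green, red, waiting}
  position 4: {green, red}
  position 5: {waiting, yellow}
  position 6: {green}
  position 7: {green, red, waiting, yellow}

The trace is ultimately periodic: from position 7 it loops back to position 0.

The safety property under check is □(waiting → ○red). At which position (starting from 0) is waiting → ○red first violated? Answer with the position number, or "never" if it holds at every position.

5

Check waiting → ○red at each position in order: 0 ✓, 1 ✓, 2 ✓, 3 ✓, 4 ✓.
At position 5 the labels are {waiting, yellow} and the next position 6 has {green}, so waiting → ○red is false there. This is the first violation.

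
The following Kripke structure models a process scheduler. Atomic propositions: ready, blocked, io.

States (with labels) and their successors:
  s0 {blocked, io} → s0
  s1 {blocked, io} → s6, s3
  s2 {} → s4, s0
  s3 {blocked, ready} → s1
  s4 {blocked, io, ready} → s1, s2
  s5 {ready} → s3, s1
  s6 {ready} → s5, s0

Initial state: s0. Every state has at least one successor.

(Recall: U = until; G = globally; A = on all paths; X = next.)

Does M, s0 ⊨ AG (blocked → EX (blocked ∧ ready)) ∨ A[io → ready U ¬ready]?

Satisfied

States satisfying blocked → EX (blocked ∧ ready): {s1, s2, s5, s6}.
States satisfying AG (blocked → EX (blocked ∧ ready)): ∅.
States satisfying io → ready: {s2, s3, s4, s5, s6}.
States satisfying ¬ready: {s0, s1, s2}.
States satisfying A[io → ready U ¬ready]: {s0, s1, s2, s3, s4, s5, s6}.
States satisfying AG (blocked → EX (blocked ∧ ready)) ∨ A[io → ready U ¬ready]: {s0, s1, s2, s3, s4, s5, s6}.
s0 ∈ Sat(AG (blocked → EX (blocked ∧ ready)) ∨ A[io → ready U ¬ready]).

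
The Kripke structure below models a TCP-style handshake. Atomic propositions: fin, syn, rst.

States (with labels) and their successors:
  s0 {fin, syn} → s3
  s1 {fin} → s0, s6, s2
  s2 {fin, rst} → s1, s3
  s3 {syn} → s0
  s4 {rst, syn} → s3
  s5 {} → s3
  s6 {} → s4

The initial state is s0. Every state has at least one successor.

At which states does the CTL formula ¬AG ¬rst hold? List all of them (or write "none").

States satisfying ¬rst: {s0, s1, s3, s5, s6}.
States satisfying AG ¬rst: {s0, s3, s5}.
States satisfying ¬AG ¬rst: {s1, s2, s4, s6}.

{s1, s2, s4, s6}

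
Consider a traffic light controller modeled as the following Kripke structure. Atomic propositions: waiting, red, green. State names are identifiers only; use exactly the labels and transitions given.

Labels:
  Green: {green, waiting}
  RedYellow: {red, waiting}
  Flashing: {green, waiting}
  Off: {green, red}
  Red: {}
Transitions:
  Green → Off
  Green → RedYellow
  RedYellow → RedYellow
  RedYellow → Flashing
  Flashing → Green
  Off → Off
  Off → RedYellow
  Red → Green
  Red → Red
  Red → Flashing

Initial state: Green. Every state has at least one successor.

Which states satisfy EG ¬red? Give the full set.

{Red}

States satisfying ¬red: {Green, Flashing, Red}.
States satisfying EG ¬red: {Red}.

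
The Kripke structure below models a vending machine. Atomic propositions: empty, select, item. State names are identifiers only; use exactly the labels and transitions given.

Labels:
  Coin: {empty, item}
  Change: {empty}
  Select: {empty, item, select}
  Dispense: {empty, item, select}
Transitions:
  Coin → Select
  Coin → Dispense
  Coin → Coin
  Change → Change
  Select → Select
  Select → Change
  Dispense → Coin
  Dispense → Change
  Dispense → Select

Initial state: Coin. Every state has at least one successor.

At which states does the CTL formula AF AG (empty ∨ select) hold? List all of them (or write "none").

States satisfying AG (empty ∨ select): {Coin, Change, Select, Dispense}.
States satisfying AF AG (empty ∨ select): {Coin, Change, Select, Dispense}.

{Coin, Change, Select, Dispense}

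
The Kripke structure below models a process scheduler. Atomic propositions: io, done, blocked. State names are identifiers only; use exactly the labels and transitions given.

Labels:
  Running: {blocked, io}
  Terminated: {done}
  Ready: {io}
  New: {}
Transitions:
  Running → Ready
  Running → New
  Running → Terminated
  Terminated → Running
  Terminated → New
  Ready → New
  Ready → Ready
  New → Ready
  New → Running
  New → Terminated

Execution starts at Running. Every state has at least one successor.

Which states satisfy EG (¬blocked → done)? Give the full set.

{Running, Terminated}

States satisfying ¬blocked → done: {Running, Terminated}.
States satisfying EG (¬blocked → done): {Running, Terminated}.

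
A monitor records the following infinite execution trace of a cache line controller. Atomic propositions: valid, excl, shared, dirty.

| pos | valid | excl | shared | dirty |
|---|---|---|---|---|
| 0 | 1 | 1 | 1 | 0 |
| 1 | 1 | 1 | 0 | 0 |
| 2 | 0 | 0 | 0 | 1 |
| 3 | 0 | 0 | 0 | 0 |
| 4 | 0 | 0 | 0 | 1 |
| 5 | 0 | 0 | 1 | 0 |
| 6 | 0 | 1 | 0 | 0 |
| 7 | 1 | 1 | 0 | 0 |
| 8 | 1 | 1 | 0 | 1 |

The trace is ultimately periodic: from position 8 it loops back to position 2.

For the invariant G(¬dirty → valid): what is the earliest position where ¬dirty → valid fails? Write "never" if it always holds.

3

Check ¬dirty → valid at each position in order: 0 ✓, 1 ✓, 2 ✓.
At position 3 the labels are {}, so ¬dirty → valid is false there. This is the first violation.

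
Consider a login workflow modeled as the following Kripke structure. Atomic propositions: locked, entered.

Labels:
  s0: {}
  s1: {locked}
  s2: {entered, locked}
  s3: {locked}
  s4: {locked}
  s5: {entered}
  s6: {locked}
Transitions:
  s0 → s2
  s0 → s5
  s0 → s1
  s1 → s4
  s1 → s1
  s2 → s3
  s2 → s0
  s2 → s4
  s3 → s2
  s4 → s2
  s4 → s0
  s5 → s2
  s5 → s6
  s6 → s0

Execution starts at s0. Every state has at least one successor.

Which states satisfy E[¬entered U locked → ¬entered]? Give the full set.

{s0, s1, s3, s4, s5, s6}

States satisfying ¬entered: {s0, s1, s3, s4, s6}.
States satisfying locked → ¬entered: {s0, s1, s3, s4, s5, s6}.
States satisfying E[¬entered U locked → ¬entered]: {s0, s1, s3, s4, s5, s6}.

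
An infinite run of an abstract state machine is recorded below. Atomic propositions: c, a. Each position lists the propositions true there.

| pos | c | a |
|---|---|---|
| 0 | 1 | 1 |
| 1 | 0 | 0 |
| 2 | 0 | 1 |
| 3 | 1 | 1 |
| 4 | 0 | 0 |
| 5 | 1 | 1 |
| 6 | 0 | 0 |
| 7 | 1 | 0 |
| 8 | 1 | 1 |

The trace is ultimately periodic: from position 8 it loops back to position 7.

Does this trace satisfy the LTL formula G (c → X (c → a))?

c → X (c → a) must hold at every position from 0 onward. It fails at position 8, so G (c → X (c → a)) is false.
Positions where c holds: 0, 3, 5, 7, 8.
Check X (c → a) at each: 0→ok, 3→ok, 5→ok, 7→ok, 8→fails.

No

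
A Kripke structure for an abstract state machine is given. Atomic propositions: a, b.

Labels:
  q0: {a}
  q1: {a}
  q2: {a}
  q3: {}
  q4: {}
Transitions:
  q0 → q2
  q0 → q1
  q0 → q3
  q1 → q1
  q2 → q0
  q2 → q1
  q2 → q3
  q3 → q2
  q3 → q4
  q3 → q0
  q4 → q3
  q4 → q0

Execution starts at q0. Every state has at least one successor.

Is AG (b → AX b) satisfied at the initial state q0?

Yes

States satisfying b → AX b: {q0, q1, q2, q3, q4}.
States satisfying AG (b → AX b): {q0, q1, q2, q3, q4}.
Every state reachable from q0 satisfies b → AX b.
q0 ∈ Sat(AG (b → AX b)).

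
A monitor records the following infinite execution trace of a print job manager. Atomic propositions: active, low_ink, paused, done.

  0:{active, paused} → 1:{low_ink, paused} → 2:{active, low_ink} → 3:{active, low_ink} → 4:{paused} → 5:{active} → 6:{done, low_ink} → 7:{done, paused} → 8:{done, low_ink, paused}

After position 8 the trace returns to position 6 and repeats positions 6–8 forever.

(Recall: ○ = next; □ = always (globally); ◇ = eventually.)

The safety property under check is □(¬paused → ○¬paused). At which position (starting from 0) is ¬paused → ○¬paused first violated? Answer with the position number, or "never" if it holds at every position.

3

Check ¬paused → ○¬paused at each position in order: 0 ✓, 1 ✓, 2 ✓.
At position 3 the labels are {active, low_ink} and the next position 4 has {paused}, so ¬paused → ○¬paused is false there. This is the first violation.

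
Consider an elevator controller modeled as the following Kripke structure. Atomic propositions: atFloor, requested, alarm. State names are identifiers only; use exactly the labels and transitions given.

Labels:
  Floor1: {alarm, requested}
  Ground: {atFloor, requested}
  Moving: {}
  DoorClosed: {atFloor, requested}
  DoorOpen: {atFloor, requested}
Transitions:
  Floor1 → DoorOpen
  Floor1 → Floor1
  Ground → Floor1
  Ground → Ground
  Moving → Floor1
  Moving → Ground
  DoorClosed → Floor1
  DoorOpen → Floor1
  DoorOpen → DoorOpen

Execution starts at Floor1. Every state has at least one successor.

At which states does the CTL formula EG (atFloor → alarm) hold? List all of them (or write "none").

{Floor1, Moving}

States satisfying atFloor → alarm: {Floor1, Moving}.
States satisfying EG (atFloor → alarm): {Floor1, Moving}.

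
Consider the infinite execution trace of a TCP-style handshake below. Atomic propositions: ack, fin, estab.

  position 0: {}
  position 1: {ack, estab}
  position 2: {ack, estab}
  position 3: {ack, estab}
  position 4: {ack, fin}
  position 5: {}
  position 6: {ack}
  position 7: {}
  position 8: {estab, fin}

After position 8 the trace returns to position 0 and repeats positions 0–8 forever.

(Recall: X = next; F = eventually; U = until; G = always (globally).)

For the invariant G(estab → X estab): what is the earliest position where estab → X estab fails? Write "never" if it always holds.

3

Check estab → X estab at each position in order: 0 ✓, 1 ✓, 2 ✓.
At position 3 the labels are {ack, estab} and the next position 4 has {ack, fin}, so estab → X estab is false there. This is the first violation.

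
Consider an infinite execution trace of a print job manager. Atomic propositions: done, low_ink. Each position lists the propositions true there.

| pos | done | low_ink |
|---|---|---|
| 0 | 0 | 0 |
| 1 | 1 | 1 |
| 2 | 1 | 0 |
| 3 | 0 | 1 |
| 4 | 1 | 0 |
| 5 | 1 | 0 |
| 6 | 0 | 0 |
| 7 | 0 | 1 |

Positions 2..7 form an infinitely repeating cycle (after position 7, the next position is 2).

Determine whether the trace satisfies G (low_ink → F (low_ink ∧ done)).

low_ink → F (low_ink ∧ done) must hold at every position from 0 onward. It fails at position 3, so G (low_ink → F (low_ink ∧ done)) is false.
Positions where low_ink holds: 1, 3, 7.
Check F (low_ink ∧ done) at each: 1→ok, 3→fails, 7→fails.

Violated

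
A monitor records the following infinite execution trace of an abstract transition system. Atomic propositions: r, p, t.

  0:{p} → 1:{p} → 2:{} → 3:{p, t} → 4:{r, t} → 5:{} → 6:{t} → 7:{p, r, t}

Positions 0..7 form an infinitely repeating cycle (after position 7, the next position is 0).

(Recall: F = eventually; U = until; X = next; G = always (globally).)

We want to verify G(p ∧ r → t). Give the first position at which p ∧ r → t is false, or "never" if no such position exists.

never

p ∧ r → t holds at every position 0..7, and those are all the positions the trace ever visits, so the invariant G(p ∧ r → t) is never violated.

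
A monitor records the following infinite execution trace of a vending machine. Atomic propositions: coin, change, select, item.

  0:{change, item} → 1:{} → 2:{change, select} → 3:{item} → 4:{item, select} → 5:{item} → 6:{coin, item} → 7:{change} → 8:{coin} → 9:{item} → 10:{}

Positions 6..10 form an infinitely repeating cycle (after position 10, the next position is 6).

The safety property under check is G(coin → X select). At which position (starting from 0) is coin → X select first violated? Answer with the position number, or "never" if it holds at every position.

6

Check coin → X select at each position in order: 0 ✓, 1 ✓, 2 ✓, 3 ✓, 4 ✓, 5 ✓.
At position 6 the labels are {coin, item} and the next position 7 has {change}, so coin → X select is false there. This is the first violation.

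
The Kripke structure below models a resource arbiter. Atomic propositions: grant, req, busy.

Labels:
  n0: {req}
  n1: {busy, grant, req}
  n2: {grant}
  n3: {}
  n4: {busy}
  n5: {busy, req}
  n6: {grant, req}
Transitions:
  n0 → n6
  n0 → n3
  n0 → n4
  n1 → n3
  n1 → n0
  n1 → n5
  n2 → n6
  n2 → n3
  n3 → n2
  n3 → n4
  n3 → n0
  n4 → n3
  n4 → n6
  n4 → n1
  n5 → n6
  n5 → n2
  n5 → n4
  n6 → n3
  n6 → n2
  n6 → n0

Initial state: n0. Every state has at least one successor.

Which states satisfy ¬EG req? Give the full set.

States satisfying req: {n0, n1, n5, n6}.
States satisfying EG req: {n0, n1, n5, n6}.
States satisfying ¬EG req: {n2, n3, n4}.

{n2, n3, n4}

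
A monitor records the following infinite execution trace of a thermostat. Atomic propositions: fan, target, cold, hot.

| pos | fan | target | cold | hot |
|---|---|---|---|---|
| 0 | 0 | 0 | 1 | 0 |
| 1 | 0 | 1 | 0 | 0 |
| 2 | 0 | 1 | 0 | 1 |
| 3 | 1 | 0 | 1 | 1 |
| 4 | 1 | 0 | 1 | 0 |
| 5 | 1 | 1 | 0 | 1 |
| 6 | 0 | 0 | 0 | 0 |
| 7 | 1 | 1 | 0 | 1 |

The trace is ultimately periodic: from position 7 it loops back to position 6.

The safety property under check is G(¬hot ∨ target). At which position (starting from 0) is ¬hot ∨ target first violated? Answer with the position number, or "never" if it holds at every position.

3

Check ¬hot ∨ target at each position in order: 0 ✓, 1 ✓, 2 ✓.
At position 3 the labels are {cold, fan, hot}, so ¬hot ∨ target is false there. This is the first violation.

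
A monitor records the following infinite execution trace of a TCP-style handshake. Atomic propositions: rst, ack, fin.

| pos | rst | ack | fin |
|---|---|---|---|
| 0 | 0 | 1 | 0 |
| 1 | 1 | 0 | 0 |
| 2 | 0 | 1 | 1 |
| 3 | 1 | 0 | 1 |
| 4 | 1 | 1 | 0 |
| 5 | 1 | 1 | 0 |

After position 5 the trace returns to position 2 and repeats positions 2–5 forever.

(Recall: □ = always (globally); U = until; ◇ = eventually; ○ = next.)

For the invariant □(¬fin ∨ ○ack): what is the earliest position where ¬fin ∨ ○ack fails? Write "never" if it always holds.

Check ¬fin ∨ ○ack at each position in order: 0 ✓, 1 ✓.
At position 2 the labels are {ack, fin} and the next position 3 has {fin, rst}, so ¬fin ∨ ○ack is false there. This is the first violation.

2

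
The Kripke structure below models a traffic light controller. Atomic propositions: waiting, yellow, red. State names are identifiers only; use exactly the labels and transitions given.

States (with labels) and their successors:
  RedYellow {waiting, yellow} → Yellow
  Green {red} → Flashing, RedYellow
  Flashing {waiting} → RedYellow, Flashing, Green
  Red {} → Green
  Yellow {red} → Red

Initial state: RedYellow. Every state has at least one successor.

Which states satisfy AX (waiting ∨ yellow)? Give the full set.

States satisfying waiting ∨ yellow: {RedYellow, Flashing}.
States satisfying AX (waiting ∨ yellow): {Green}.

{Green}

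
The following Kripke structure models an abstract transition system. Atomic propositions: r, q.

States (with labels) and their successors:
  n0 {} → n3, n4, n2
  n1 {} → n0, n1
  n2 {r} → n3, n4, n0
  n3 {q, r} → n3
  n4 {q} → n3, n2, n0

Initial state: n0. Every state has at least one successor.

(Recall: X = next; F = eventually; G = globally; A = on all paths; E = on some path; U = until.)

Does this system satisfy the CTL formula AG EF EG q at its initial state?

States satisfying EF EG q: {n0, n1, n2, n3, n4}.
States satisfying AG EF EG q: {n0, n1, n2, n3, n4}.
Every state reachable from n0 satisfies EF EG q.
n0 ∈ Sat(AG EF EG q).

Yes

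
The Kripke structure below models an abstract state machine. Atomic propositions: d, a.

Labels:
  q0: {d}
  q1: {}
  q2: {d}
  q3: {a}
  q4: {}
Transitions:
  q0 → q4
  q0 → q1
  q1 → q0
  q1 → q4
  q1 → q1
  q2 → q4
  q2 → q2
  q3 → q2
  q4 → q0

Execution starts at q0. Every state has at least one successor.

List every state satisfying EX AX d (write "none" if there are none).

States satisfying AX d: {q3, q4}.
States satisfying EX AX d: {q0, q1, q2}.

{q0, q1, q2}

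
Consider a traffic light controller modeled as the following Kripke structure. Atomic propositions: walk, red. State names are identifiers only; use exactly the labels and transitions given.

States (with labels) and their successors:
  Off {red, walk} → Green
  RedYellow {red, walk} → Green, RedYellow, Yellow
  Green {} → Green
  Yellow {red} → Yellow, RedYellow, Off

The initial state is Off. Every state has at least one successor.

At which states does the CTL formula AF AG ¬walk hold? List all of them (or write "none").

{Off, Green}

States satisfying AG ¬walk: {Green}.
States satisfying AF AG ¬walk: {Off, Green}.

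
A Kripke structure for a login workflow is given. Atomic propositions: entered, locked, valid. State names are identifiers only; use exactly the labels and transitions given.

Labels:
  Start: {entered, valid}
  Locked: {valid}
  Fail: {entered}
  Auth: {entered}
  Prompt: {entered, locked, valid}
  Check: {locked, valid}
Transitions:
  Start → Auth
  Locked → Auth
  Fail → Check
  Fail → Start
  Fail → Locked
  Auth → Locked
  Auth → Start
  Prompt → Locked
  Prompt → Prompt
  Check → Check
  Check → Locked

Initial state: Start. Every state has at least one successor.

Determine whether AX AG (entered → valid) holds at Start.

States satisfying AG (entered → valid): ∅.
States satisfying AX AG (entered → valid): ∅.
Start ∉ Sat(AX AG (entered → valid)).

Does not hold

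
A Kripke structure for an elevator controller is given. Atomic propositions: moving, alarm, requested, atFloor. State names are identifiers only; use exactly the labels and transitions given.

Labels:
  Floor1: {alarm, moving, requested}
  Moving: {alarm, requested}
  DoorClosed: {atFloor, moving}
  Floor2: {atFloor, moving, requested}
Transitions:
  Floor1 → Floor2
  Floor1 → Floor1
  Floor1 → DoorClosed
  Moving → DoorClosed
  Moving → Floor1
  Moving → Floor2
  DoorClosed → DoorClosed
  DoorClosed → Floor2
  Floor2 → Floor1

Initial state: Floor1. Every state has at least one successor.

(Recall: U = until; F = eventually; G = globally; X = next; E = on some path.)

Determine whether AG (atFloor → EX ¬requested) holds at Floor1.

States satisfying atFloor → EX ¬requested: {Floor1, Moving, DoorClosed}.
States satisfying AG (atFloor → EX ¬requested): ∅.
Floor2 is reachable from Floor1 and violates atFloor → EX ¬requested, so AG fails at Floor1.
Floor1 ∉ Sat(AG (atFloor → EX ¬requested)).

Does not hold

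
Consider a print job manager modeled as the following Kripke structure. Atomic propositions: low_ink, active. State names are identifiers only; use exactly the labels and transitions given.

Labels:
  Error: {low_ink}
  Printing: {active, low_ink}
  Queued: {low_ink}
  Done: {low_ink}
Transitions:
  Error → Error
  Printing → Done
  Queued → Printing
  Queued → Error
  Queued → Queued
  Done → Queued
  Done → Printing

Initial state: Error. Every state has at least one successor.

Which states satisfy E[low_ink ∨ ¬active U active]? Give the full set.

States satisfying low_ink ∨ ¬active: {Error, Printing, Queued, Done}.
States satisfying active: {Printing}.
States satisfying E[low_ink ∨ ¬active U active]: {Printing, Queued, Done}.

{Printing, Queued, Done}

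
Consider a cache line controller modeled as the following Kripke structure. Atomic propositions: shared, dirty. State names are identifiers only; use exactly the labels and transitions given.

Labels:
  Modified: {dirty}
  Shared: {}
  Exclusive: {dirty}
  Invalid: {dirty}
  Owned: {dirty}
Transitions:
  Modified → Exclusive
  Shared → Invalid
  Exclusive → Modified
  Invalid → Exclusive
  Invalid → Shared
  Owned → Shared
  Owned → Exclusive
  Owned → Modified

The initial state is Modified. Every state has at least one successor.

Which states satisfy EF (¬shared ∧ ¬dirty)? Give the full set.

States satisfying ¬shared ∧ ¬dirty: {Shared}.
States satisfying EF (¬shared ∧ ¬dirty): {Shared, Invalid, Owned}.

{Shared, Invalid, Owned}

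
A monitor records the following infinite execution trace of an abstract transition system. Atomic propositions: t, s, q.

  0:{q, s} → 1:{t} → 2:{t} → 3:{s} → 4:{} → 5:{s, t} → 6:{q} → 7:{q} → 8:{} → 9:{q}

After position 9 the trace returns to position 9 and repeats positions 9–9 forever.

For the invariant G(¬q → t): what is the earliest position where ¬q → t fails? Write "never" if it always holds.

Check ¬q → t at each position in order: 0 ✓, 1 ✓, 2 ✓.
At position 3 the labels are {s}, so ¬q → t is false there. This is the first violation.

3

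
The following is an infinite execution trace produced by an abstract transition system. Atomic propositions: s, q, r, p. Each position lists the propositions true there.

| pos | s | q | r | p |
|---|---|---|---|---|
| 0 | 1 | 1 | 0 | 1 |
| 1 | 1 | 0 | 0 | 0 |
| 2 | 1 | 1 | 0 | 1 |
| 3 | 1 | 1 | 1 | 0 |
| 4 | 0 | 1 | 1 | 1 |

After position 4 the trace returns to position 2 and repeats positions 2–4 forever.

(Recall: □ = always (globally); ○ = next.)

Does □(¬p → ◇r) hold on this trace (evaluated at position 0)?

Yes

¬p → ◇r holds at every position 0..4, and those are all positions ever visited, so □(¬p → ◇r) holds.
Positions where ¬p holds: 1, 3.
Check ◇r at each: 1→ok, 3→ok.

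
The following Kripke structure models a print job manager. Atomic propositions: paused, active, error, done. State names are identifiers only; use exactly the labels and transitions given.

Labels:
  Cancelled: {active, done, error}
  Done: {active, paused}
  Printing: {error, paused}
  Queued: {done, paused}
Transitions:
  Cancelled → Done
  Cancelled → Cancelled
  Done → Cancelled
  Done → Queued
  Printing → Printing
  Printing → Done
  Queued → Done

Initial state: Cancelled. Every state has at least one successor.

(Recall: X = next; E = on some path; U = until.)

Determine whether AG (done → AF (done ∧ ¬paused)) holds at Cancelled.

Does not hold

States satisfying done → AF (done ∧ ¬paused): {Cancelled, Done, Printing}.
States satisfying AG (done → AF (done ∧ ¬paused)): ∅.
Queued is reachable from Cancelled and violates done → AF (done ∧ ¬paused), so AG fails at Cancelled.
Cancelled ∉ Sat(AG (done → AF (done ∧ ¬paused))).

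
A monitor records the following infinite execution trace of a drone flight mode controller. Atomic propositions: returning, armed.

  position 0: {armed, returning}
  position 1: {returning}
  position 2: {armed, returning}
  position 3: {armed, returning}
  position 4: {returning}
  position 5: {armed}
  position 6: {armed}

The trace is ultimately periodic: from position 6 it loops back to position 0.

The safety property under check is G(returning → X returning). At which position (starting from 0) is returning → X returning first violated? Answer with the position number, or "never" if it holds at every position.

4

Check returning → X returning at each position in order: 0 ✓, 1 ✓, 2 ✓, 3 ✓.
At position 4 the labels are {returning} and the next position 5 has {armed}, so returning → X returning is false there. This is the first violation.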